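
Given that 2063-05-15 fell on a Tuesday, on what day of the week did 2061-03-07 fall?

Count forward from the earlier date (March 7, 2061) to the later (May 15, 2063):
March 7, 2061 → March 7, 2062: 365 days.
March 7, 2062 → March 7, 2063: 365 days.
March 2063: 31 − 7 = 24 days remain.
Then April (30): 30 days.
May 1–15, 2063: 15 days.
Residual: 69 days.
Total: 799 days.
799 mod 7 = 1, so 1 day before Tuesday is Monday.

Monday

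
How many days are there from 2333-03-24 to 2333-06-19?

March 2333: 31 − 24 = 7 days remain.
Then April (30), May (31): 30 + 31 = 61 days.
June 1–19, 2333: 19 days.
Total: 7 + 61 + 19 = 87 days.

87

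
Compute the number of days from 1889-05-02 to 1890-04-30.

May 1889: 31 − 2 = 29 days remain.
Then 10 full months totalling 304 days.
April 1–30, 1890: 30 days.
Residual: 363 days.
Total: 363 days.

363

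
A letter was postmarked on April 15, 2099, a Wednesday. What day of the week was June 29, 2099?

April 2099: 30 − 15 = 15 days remain.
Then May (31): 31 days.
June 1–29, 2099: 29 days.
Total: 15 + 31 + 29 = 75 days.
75 mod 7 = 5, so 5 days after Wednesday is Monday.

Monday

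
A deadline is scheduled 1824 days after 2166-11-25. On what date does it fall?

2171-11-23

Count 1824 days after November 25, 2166:
Day-of-year of November 25, 2166: 329.
Day-of-year of November 23, 2171: 327.
2166 has 365 days, so 365 − 329 = 36 days remain in 2166.
Full years: 2167: 365; 2168: 366; 2169: 365; 2170: 365. Sum = 1461.
Total: 36 + 1461 + 327 = 1824 days.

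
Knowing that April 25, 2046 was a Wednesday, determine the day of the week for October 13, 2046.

Saturday

April 2046: 30 − 25 = 5 days remain.
Then May (31), June (30), July (31), August (31), September (30): 31 + 30 + 31 + 31 + 30 = 153 days.
October 1–13, 2046: 13 days.
Total: 5 + 153 + 13 = 171 days.
171 mod 7 = 3, so 3 days after Wednesday is Saturday.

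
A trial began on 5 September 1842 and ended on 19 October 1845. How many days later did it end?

1140

September 5, 1842 → September 5, 1843: 365 days.
September 5, 1843 → September 5, 1844: 366 days (1844 is a leap year).
September 5, 1844 → September 5, 1845: 365 days.
September 1845: 30 − 5 = 25 days remain.
October 1–19, 1845: 19 days.
Residual: 44 days.
Total: 1140 days.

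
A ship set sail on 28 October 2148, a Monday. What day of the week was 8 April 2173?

Thursday

Day-of-year of October 28, 2148: 302.
Day-of-year of April 8, 2173: 98.
2148 has 366 days, so 366 − 302 = 64 days remain in 2148.
Full years 2149–2172: 18 common + 6 leap = 18×365 + 6×366 = 8766 days.
Total: 64 + 8766 + 98 = 8928 days.
8928 mod 7 = 3, so 3 days after Monday is Thursday.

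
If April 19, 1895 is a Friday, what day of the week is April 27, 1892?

Wednesday

Count forward from the earlier date (April 27, 1892) to the later (April 19, 1895):
April 27, 1892 → April 27, 1893: 365 days.
April 27, 1893 → April 27, 1894: 365 days.
April 1894: 30 − 27 = 3 days remain.
Then 11 full months totalling 335 days.
April 1–19, 1895: 19 days.
Residual: 357 days.
Total: 1087 days.
1087 mod 7 = 2, so 2 days before Friday is Wednesday.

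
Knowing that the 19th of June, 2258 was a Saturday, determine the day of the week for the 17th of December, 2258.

Friday

June 2258: 30 − 19 = 11 days remain.
Then July (31), August (31), September (30), October (31), November (30): 31 + 31 + 30 + 31 + 30 = 153 days.
December 1–17, 2258: 17 days.
Total: 11 + 153 + 17 = 181 days.
181 mod 7 = 6, so 6 days after Saturday is Friday.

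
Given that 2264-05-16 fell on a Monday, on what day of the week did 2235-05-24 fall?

Count forward from the earlier date (May 24, 2235) to the later (May 16, 2264):
From May 24, 2235 to May 24, 2263: 28 years, of which 7 contain a Feb 29 — 21×365 + 7×366 = 10227 days.
May 2263: 31 − 24 = 7 days remain.
Then 11 full months totalling 335 days.
May 1–16, 2264: 16 days.
Residual: 358 days.
Total: 10585 days.
10585 mod 7 = 1, so 1 day before Monday is Sunday.

Sunday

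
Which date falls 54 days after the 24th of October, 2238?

the 17th of December, 2238

Count 54 days after October 24, 2238:
October 2238: 31 − 24 = 7 days remain.
Then November (30): 30 days.
December 1–17, 2238: 17 days.
Total: 7 + 30 + 17 = 54 days.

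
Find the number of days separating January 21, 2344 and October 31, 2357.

From January 21, 2344 to January 21, 2357: 13 years, of which 4 contain a Feb 29 — 9×365 + 4×366 = 4749 days.
January 2357: 31 − 21 = 10 days remain.
Then February 2357 (28), March (31), April (30), May (31), June (30), July (31), August (31), September (30): 28 + 31 + 30 + 31 + 30 + 31 + 31 + 30 = 242 days.
October 1–31, 2357: 31 days.
Residual: 283 days.
Total: 5032 days.

5032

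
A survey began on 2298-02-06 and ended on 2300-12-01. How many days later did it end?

Day-of-year of February 6, 2298: 37.
Day-of-year of December 1, 2300: 335.
2298 has 365 days, so 365 − 37 = 328 days remain in 2298.
Full years: 2299: 365. Sum = 365.
Total: 328 + 365 + 335 = 1028 days.

1028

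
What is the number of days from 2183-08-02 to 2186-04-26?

998

August 2, 2183 → August 2, 2184: 366 days (2184 is a leap year).
August 2, 2184 → August 2, 2185: 365 days.
August 2185: 31 − 2 = 29 days remain.
Then September (30), October (31), November (30), December (31), January (31), February 2186 (28), March (31): 30 + 31 + 30 + 31 + 31 + 28 + 31 = 212 days.
April 1–26, 2186: 26 days.
Residual: 267 days.
Total: 998 days.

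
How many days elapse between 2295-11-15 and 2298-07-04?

962

Day-of-year of November 15, 2295: 319.
Day-of-year of July 4, 2298: 185.
2295 has 365 days, so 365 − 319 = 46 days remain in 2295.
Full years: 2296: 366; 2297: 365. Sum = 731.
Total: 46 + 731 + 185 = 962 days.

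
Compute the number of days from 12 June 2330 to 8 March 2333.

1000

June 12, 2330 → June 12, 2331: 365 days.
June 12, 2331 → June 12, 2332: 366 days (2332 is a leap year).
June 2332: 30 − 12 = 18 days remain.
Then July (31), August (31), September (30), October (31), November (30), December (31), January (31), February 2333 (28): 31 + 31 + 30 + 31 + 30 + 31 + 31 + 28 = 243 days.
March 1–8, 2333: 8 days.
Residual: 269 days.
Total: 1000 days.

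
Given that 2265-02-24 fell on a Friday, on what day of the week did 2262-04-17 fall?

Count forward from the earlier date (April 17, 2262) to the later (February 24, 2265):
Day-of-year of April 17, 2262: 107.
Day-of-year of February 24, 2265: 55.
2262 has 365 days, so 365 − 107 = 258 days remain in 2262.
Full years: 2263: 365; 2264: 366. Sum = 731.
Total: 258 + 731 + 55 = 1044 days.
1044 mod 7 = 1, so 1 day before Friday is Thursday.

Thursday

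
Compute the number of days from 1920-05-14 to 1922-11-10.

910

Day-of-year of May 14, 1920: 135.
Day-of-year of November 10, 1922: 314.
1920 has 366 days, so 366 − 135 = 231 days remain in 1920.
Full years: 1921: 365. Sum = 365.
Total: 231 + 365 + 314 = 910 days.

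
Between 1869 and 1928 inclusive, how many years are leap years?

Years divisible by 4: 1872, 1876, …, 1928 — 15 in all.
Of these, 1900 is divisible by 100 but not 400, so not leap.
Leap years: 15 − 1 = 14.

14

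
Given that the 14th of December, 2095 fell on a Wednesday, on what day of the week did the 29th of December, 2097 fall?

Sunday

December 14, 2095 → December 14, 2096: 366 days (2096 is a leap year).
December 14, 2096 → December 14, 2097: 365 days.
Within December 2097: 29 − 14 = 15 days.
Total: 746 days.
746 mod 7 = 4, so 4 days after Wednesday is Sunday.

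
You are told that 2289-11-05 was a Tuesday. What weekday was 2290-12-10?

November 2289: 30 − 5 = 25 days remain.
Then 12 full months totalling 365 days.
December 1–10, 2290: 10 days.
Total: 25 + 365 + 10 = 400 days.
400 mod 7 = 1, so 1 day after Tuesday is Wednesday.

Wednesday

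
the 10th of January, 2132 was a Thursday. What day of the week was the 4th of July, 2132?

Friday

January 2132: 31 − 10 = 21 days remain.
Then February 2132 (29), March (31), April (30), May (31), June (30): 29 + 31 + 30 + 31 + 30 = 151 days.
July 1–4, 2132: 4 days.
Total: 21 + 151 + 4 = 176 days.
176 mod 7 = 1, so 1 day after Thursday is Friday.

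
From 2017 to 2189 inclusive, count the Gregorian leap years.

Years divisible by 4: 2020, 2024, …, 2188 — 43 in all.
Of these, 2100 is divisible by 100 but not 400, so not leap.
Leap years: 43 − 1 = 42.

42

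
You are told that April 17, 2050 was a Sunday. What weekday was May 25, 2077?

Tuesday

From April 17, 2050 to April 17, 2077: 27 years, of which 7 contain a Feb 29 — 20×365 + 7×366 = 9862 days.
April 2077: 30 − 17 = 13 days remain.
May 1–25, 2077: 25 days.
Residual: 38 days.
Total: 9900 days.
9900 mod 7 = 2, so 2 days after Sunday is Tuesday.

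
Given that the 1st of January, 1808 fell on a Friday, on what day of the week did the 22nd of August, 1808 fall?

January 1808: 31 − 1 = 30 days remain.
Then February 1808 (29), March (31), April (30), May (31), June (30), July (31): 29 + 31 + 30 + 31 + 30 + 31 = 182 days.
August 1–22, 1808: 22 days.
Total: 30 + 182 + 22 = 234 days.
234 mod 7 = 3, so 3 days after Friday is Monday.

Monday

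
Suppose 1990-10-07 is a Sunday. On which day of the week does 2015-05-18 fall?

Monday

Day-of-year of October 7, 1990: 280.
Day-of-year of May 18, 2015: 138.
1990 has 365 days, so 365 − 280 = 85 days remain in 1990.
Full years 1991–2014: 18 common + 6 leap = 18×365 + 6×366 = 8766 days.
Total: 85 + 8766 + 138 = 8989 days.
8989 mod 7 = 1, so 1 day after Sunday is Monday.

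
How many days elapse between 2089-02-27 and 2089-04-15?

47

February 2089: 28 − 27 = 1 day remains (2089 is not a leap year, so February has 28 days).
Then March (31): 31 days.
April 1–15, 2089: 15 days.
Total: 1 + 31 + 15 = 47 days.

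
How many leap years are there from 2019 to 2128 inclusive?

Years divisible by 4: 2020, 2024, …, 2128 — 28 in all.
Of these, 2100 is divisible by 100 but not 400, so not leap.
Leap years: 28 − 1 = 27.

27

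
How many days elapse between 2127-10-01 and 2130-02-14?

867

October 1, 2127 → October 1, 2128: 366 days (2128 is a leap year).
October 1, 2128 → October 1, 2129: 365 days.
October 2129: 31 − 1 = 30 days remain.
Then November (30), December (31), January (31): 30 + 31 + 31 = 92 days.
February 1–14, 2130: 14 days (2130 is not a leap year).
Residual: 136 days.
Total: 867 days.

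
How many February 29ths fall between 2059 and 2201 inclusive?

34

Years divisible by 4: 2060, 2064, …, 2200 — 36 in all.
Of these, 2100, 2200 are divisible by 100 but not 400, so not leap.
Leap years: 36 − 2 = 34.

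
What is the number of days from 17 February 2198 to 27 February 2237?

14254

From February 17, 2198 to February 17, 2237: 39 years, of which 9 contain a Feb 29 — 30×365 + 9×366 = 14244 days.
(2200 is not a leap year (divisible by 100 but not 400).)
Within February 2237: 27 − 17 = 10 days.
Total: 14254 days.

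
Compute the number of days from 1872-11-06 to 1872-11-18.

Within November 1872: 18 − 6 = 12 days.

12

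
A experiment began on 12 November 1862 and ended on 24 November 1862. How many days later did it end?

Within November 1862: 24 − 12 = 12 days.

12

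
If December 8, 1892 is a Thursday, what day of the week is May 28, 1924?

Wednesday

Day-of-year of December 8, 1892: 343.
Day-of-year of May 28, 1924: 149.
1892 has 366 days, so 366 − 343 = 23 days remain in 1892.
Full years 1893–1923: 25 common + 6 leap = 25×365 + 6×366 = 11321 days.
Total: 23 + 11321 + 149 = 11493 days.
11493 mod 7 = 6, so 6 days after Thursday is Wednesday.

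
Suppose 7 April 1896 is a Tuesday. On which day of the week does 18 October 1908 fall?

From April 7, 1896 to April 7, 1908: 12 years, of which 2 contain a Feb 29 — 10×365 + 2×366 = 4382 days.
(1900 is not a leap year (divisible by 100 but not 400).)
April 1908: 30 − 7 = 23 days remain.
Then May (31), June (30), July (31), August (31), September (30): 31 + 30 + 31 + 31 + 30 = 153 days.
October 1–18, 1908: 18 days.
Residual: 194 days.
Total: 4576 days.
4576 mod 7 = 5, so 5 days after Tuesday is Sunday.

Sunday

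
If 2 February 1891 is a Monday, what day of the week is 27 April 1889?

Saturday

Count forward from the earlier date (April 27, 1889) to the later (February 2, 1891):
April 1889: 30 − 27 = 3 days remain.
Then 21 full months totalling 641 days.
February 1–2, 1891: 2 days (1891 is not a leap year).
Total: 3 + 641 + 2 = 646 days.
646 mod 7 = 2, so 2 days before Monday is Saturday.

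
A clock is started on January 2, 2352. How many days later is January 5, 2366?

5117

From January 2, 2352 to January 2, 2366: 14 years, of which 4 contain a Feb 29 — 10×365 + 4×366 = 5114 days.
Within January 2366: 5 − 2 = 3 days.
Total: 5117 days.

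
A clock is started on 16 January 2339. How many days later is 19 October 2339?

276

January 2339: 31 − 16 = 15 days remain.
Then February 2339 (28), March (31), April (30), May (31), June (30), July (31), August (31), September (30): 28 + 31 + 30 + 31 + 30 + 31 + 31 + 30 = 242 days.
October 1–19, 2339: 19 days.
Total: 15 + 242 + 19 = 276 days.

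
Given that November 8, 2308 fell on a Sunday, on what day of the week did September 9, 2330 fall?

From November 8, 2308 to November 8, 2329: 21 years, of which 5 contain a Feb 29 — 16×365 + 5×366 = 7670 days.
November 2329: 30 − 8 = 22 days remain.
Then 9 full months totalling 274 days.
September 1–9, 2330: 9 days.
Residual: 305 days.
Total: 7975 days.
7975 mod 7 = 2, so 2 days after Sunday is Tuesday.

Tuesday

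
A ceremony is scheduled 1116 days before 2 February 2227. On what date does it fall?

13 January 2224

Count 1116 days before February 2, 2227:
January 13, 2224 → January 13, 2225: 366 days (2224 is a leap year).
January 13, 2225 → January 13, 2226: 365 days.
January 13, 2226 → January 13, 2227: 365 days.
January 2227: 31 − 13 = 18 days remain.
February 1–2, 2227: 2 days (2227 is not a leap year).
Residual: 20 days.
Total: 1116 days.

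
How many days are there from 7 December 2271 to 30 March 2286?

Day-of-year of December 7, 2271: 341.
Day-of-year of March 30, 2286: 89.
2271 has 365 days, so 365 − 341 = 24 days remain in 2271.
Full years 2272–2285: 10 common + 4 leap = 10×365 + 4×366 = 5114 days.
Total: 24 + 5114 + 89 = 5227 days.

5227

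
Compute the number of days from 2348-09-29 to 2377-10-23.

10616

Day-of-year of September 29, 2348: 273.
Day-of-year of October 23, 2377: 296.
2348 has 366 days, so 366 − 273 = 93 days remain in 2348.
Full years 2349–2376: 21 common + 7 leap = 21×365 + 7×366 = 10227 days.
Total: 93 + 10227 + 296 = 10616 days.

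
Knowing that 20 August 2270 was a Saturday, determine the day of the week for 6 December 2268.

Sunday

Count forward from the earlier date (December 6, 2268) to the later (August 20, 2270):
December 6, 2268 → December 6, 2269: 365 days.
December 2269: 31 − 6 = 25 days remain.
Then January (31), February 2270 (28), March (31), April (30), May (31), June (30), July (31): 31 + 28 + 31 + 30 + 31 + 30 + 31 = 212 days.
August 1–20, 2270: 20 days.
Residual: 257 days.
Total: 622 days.
622 mod 7 = 6, so 6 days before Saturday is Sunday.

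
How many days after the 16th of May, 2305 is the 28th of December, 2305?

226

May 2305: 31 − 16 = 15 days remain.
Then June (30), July (31), August (31), September (30), October (31), November (30): 30 + 31 + 31 + 30 + 31 + 30 = 183 days.
December 1–28, 2305: 28 days.
Total: 15 + 183 + 28 = 226 days.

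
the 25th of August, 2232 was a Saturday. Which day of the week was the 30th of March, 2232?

Count forward from the earlier date (March 30, 2232) to the later (August 25, 2232):
March 2232: 31 − 30 = 1 day remains.
Then April (30), May (31), June (30), July (31): 30 + 31 + 30 + 31 = 122 days.
August 1–25, 2232: 25 days.
Total: 1 + 122 + 25 = 148 days.
148 mod 7 = 1, so 1 day before Saturday is Friday.

Friday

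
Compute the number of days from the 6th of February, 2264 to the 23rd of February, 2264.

17

Within February 2264: 23 − 6 = 17 days.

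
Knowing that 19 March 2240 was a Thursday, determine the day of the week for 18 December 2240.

Friday

March 2240: 31 − 19 = 12 days remain.
Then April (30), May (31), June (30), July (31), August (31), September (30), October (31), November (30): 30 + 31 + 30 + 31 + 31 + 30 + 31 + 30 = 244 days.
December 1–18, 2240: 18 days.
Total: 12 + 244 + 18 = 274 days.
274 mod 7 = 1, so 1 day after Thursday is Friday.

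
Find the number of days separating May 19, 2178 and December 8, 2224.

17004

Day-of-year of May 19, 2178: 139.
Day-of-year of December 8, 2224: 343.
2178 has 365 days, so 365 − 139 = 226 days remain in 2178.
Full years 2179–2223: 35 common + 10 leap = 35×365 + 10×366 = 16435 days.
Total: 226 + 16435 + 343 = 17004 days.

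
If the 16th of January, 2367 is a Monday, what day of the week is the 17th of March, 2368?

Day-of-year of January 16, 2367: 16.
Day-of-year of March 17, 2368: 77.
2367 has 365 days, so 365 − 16 = 349 days remain in 2367.
Total: 349 + 77 = 426 days.
426 mod 7 = 6, so 6 days after Monday is Sunday.

Sunday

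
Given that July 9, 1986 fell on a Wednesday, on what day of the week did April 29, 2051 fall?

Saturday

From July 9, 1986 to July 9, 2050: 64 years, of which 16 contain a Feb 29 — 48×365 + 16×366 = 23376 days.
(2000 is a leap year (divisible by 400).)
July 2050: 31 − 9 = 22 days remain.
Then August (31), September (30), October (31), November (30), December (31), January (31), February 2051 (28), March (31): 31 + 30 + 31 + 30 + 31 + 31 + 28 + 31 = 243 days.
April 1–29, 2051: 29 days.
Residual: 294 days.
Total: 23670 days.
23670 mod 7 = 3, so 3 days after Wednesday is Saturday.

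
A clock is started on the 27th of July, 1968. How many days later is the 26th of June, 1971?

1064

Day-of-year of July 27, 1968: 209.
Day-of-year of June 26, 1971: 177.
1968 has 366 days, so 366 − 209 = 157 days remain in 1968.
Full years: 1969: 365; 1970: 365. Sum = 730.
Total: 157 + 730 + 177 = 1064 days.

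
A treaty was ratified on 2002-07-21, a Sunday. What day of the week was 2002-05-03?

Friday

Count forward from the earlier date (May 3, 2002) to the later (July 21, 2002):
May 2002: 31 − 3 = 28 days remain.
Then June (30): 30 days.
July 1–21, 2002: 21 days.
Total: 28 + 30 + 21 = 79 days.
79 mod 7 = 2, so 2 days before Sunday is Friday.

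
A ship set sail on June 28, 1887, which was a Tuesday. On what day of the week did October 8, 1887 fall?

Saturday

June 1887: 30 − 28 = 2 days remain.
Then July (31), August (31), September (30): 31 + 31 + 30 = 92 days.
October 1–8, 1887: 8 days.
Total: 2 + 92 + 8 = 102 days.
102 mod 7 = 4, so 4 days after Tuesday is Saturday.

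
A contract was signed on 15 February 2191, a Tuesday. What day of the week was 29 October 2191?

Saturday

February 2191: 28 − 15 = 13 days remain (2191 is not a leap year, so February has 28 days).
Then March (31), April (30), May (31), June (30), July (31), August (31), September (30): 31 + 30 + 31 + 30 + 31 + 31 + 30 = 214 days.
October 1–29, 2191: 29 days.
Total: 13 + 214 + 29 = 256 days.
256 mod 7 = 4, so 4 days after Tuesday is Saturday.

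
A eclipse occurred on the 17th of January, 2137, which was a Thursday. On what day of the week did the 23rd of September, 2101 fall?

Count forward from the earlier date (September 23, 2101) to the later (January 17, 2137):
Day-of-year of September 23, 2101: 266.
Day-of-year of January 17, 2137: 17.
2101 has 365 days, so 365 − 266 = 99 days remain in 2101.
Full years 2102–2136: 26 common + 9 leap = 26×365 + 9×366 = 12784 days.
Total: 99 + 12784 + 17 = 12900 days.
12900 mod 7 = 6, so 6 days before Thursday is Friday.

Friday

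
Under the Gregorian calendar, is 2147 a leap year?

No

2147 is not a leap year.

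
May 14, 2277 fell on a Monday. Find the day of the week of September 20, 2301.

Day-of-year of May 14, 2277: 134.
Day-of-year of September 20, 2301: 263.
2277 has 365 days, so 365 − 134 = 231 days remain in 2277.
Full years 2278–2300: 18 common + 5 leap = 18×365 + 5×366 = 8400 days.
Total: 231 + 8400 + 263 = 8894 days.
8894 mod 7 = 4, so 4 days after Monday is Friday.

Friday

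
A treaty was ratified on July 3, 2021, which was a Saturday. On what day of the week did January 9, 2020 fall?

Thursday

Count forward from the earlier date (January 9, 2020) to the later (July 3, 2021):
January 2020: 31 − 9 = 22 days remain.
Then 17 full months totalling 516 days.
July 1–3, 2021: 3 days.
Total: 22 + 516 + 3 = 541 days.
541 mod 7 = 2, so 2 days before Saturday is Thursday.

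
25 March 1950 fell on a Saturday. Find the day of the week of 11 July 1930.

Count forward from the earlier date (July 11, 1930) to the later (March 25, 1950):
Day-of-year of July 11, 1930: 192.
Day-of-year of March 25, 1950: 84.
1930 has 365 days, so 365 − 192 = 173 days remain in 1930.
Full years 1931–1949: 14 common + 5 leap = 14×365 + 5×366 = 6940 days.
Total: 173 + 6940 + 84 = 7197 days.
7197 mod 7 = 1, so 1 day before Saturday is Friday.

Friday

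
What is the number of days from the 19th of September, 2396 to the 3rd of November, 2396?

45

September 2396: 30 − 19 = 11 days remain.
Then October (31): 31 days.
November 1–3, 2396: 3 days.
Total: 11 + 31 + 3 = 45 days.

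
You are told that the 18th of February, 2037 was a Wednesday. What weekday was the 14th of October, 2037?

February 2037: 28 − 18 = 10 days remain (2037 is not a leap year, so February has 28 days).
Then March (31), April (30), May (31), June (30), July (31), August (31), September (30): 31 + 30 + 31 + 30 + 31 + 31 + 30 = 214 days.
October 1–14, 2037: 14 days.
Total: 10 + 214 + 14 = 238 days.
238 is a multiple of 7, so the 14th of October, 2037 falls on the same weekday: Wednesday.

Wednesday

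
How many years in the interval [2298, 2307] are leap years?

1

Years divisible by 4 in [2298, 2307]: 2300, 2304.
Of these, 2300 is divisible by 100 but not 400, so not leap.
Leap years: 2 − 1 = 1.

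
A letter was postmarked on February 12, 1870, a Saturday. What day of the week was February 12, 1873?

Wednesday

Day-of-year of February 12, 1870: 43.
Day-of-year of February 12, 1873: 43.
1870 has 365 days, so 365 − 43 = 322 days remain in 1870.
Full years: 1871: 365; 1872: 366. Sum = 731.
Total: 322 + 731 + 43 = 1096 days.
1096 mod 7 = 4, so 4 days after Saturday is Wednesday.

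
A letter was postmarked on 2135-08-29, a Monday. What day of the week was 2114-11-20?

Count forward from the earlier date (November 20, 2114) to the later (August 29, 2135):
From November 20, 2114 to November 20, 2134: 20 years, of which 5 contain a Feb 29 — 15×365 + 5×366 = 7305 days.
November 2134: 30 − 20 = 10 days remain.
Then December (31), January (31), February 2135 (28), March (31), April (30), May (31), June (30), July (31): 31 + 31 + 28 + 31 + 30 + 31 + 30 + 31 = 243 days.
August 1–29, 2135: 29 days.
Residual: 282 days.
Total: 7587 days.
7587 mod 7 = 6, so 6 days before Monday is Tuesday.

Tuesday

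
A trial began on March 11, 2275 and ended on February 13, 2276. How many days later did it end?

339

March 2275: 31 − 11 = 20 days remain.
Then 10 full months totalling 306 days.
February 1–13, 2276: 13 days (2276 is a leap year).
Residual: 339 days.
Total: 339 days.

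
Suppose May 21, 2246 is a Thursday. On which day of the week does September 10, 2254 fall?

Day-of-year of May 21, 2246: 141.
Day-of-year of September 10, 2254: 253.
2246 has 365 days, so 365 − 141 = 224 days remain in 2246.
Full years 2247–2253: 5 common + 2 leap = 5×365 + 2×366 = 2557 days.
Total: 224 + 2557 + 253 = 3034 days.
3034 mod 7 = 3, so 3 days after Thursday is Sunday.

Sunday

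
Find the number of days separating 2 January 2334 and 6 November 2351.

Day-of-year of January 2, 2334: 2.
Day-of-year of November 6, 2351: 310.
2334 has 365 days, so 365 − 2 = 363 days remain in 2334.
Full years 2335–2350: 12 common + 4 leap = 12×365 + 4×366 = 5844 days.
Total: 363 + 5844 + 310 = 6517 days.

6517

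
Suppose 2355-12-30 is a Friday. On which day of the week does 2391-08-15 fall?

Thursday

From December 30, 2355 to December 30, 2390: 35 years, of which 9 contain a Feb 29 — 26×365 + 9×366 = 12784 days.
December 2390: 31 − 30 = 1 day remains.
Then January (31), February 2391 (28), March (31), April (30), May (31), June (30), July (31): 31 + 28 + 31 + 30 + 31 + 30 + 31 = 212 days.
August 1–15, 2391: 15 days.
Residual: 228 days.
Total: 13012 days.
13012 mod 7 = 6, so 6 days after Friday is Thursday.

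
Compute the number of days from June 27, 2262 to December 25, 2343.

29765

Day-of-year of June 27, 2262: 178.
Day-of-year of December 25, 2343: 359.
2262 has 365 days, so 365 − 178 = 187 days remain in 2262.
Full years 2263–2342: 61 common + 19 leap = 61×365 + 19×366 = 29219 days.
Total: 187 + 29219 + 359 = 29765 days.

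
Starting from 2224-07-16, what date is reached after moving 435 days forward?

2225-09-24

Count 435 days after July 16, 2224:
July 2224: 31 − 16 = 15 days remain.
Then 13 full months totalling 396 days.
September 1–24, 2225: 24 days.
Total: 15 + 396 + 24 = 435 days.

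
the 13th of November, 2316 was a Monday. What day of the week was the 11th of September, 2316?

Count forward from the earlier date (September 11, 2316) to the later (November 13, 2316):
September 2316: 30 − 11 = 19 days remain.
Then October (31): 31 days.
November 1–13, 2316: 13 days.
Total: 19 + 31 + 13 = 63 days.
63 is a multiple of 7, so the 11th of September, 2316 falls on the same weekday: Monday.

Monday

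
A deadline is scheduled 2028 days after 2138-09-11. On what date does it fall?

2144-03-31

Count 2028 days after September 11, 2138:
Day-of-year of September 11, 2138: 254.
Day-of-year of March 31, 2144: 91.
2138 has 365 days, so 365 − 254 = 111 days remain in 2138.
Full years: 2139: 365; 2140: 366; 2141: 365; 2142: 365; 2143: 365. Sum = 1826.
Total: 111 + 1826 + 91 = 2028 days.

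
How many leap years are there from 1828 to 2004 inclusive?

44

Years divisible by 4: 1828, 1832, …, 2004 — 45 in all.
Of these, 1900 is divisible by 100 but not 400, so not leap.
2000 is divisible by 400, so still leap.
Leap years: 45 − 1 = 44.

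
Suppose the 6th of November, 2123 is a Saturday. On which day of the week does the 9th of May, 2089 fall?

Monday

Count forward from the earlier date (May 9, 2089) to the later (November 6, 2123):
Day-of-year of May 9, 2089: 129.
Day-of-year of November 6, 2123: 310.
2089 has 365 days, so 365 − 129 = 236 days remain in 2089.
Full years 2090–2122: 26 common + 7 leap = 26×365 + 7×366 = 12052 days.
Total: 236 + 12052 + 310 = 12598 days.
12598 mod 7 = 5, so 5 days before Saturday is Monday.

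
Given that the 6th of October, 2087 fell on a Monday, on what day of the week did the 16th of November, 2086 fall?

Count forward from the earlier date (November 16, 2086) to the later (October 6, 2087):
Day-of-year of November 16, 2086: 320.
Day-of-year of October 6, 2087: 279.
2086 has 365 days, so 365 − 320 = 45 days remain in 2086.
Total: 45 + 279 = 324 days.
324 mod 7 = 2, so 2 days before Monday is Saturday.

Saturday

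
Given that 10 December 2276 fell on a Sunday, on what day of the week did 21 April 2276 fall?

Friday

Count forward from the earlier date (April 21, 2276) to the later (December 10, 2276):
April 2276: 30 − 21 = 9 days remain.
Then May (31), June (30), July (31), August (31), September (30), October (31), November (30): 31 + 30 + 31 + 31 + 30 + 31 + 30 = 214 days.
December 1–10, 2276: 10 days.
Total: 9 + 214 + 10 = 233 days.
233 mod 7 = 2, so 2 days before Sunday is Friday.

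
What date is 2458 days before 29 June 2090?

6 October 2083

Count 2458 days before June 29, 2090:
October 6, 2083 → October 6, 2084: 366 days (2084 is a leap year).
October 6, 2084 → October 6, 2085: 365 days.
October 6, 2085 → October 6, 2086: 365 days.
October 6, 2086 → October 6, 2087: 365 days.
October 6, 2087 → October 6, 2088: 366 days (2088 is a leap year).
October 6, 2088 → October 6, 2089: 365 days.
October 2089: 31 − 6 = 25 days remain.
Then November (30), December (31), January (31), February 2090 (28), March (31), April (30), May (31): 30 + 31 + 31 + 28 + 31 + 30 + 31 = 212 days.
June 1–29, 2090: 29 days.
Residual: 266 days.
Total: 2458 days.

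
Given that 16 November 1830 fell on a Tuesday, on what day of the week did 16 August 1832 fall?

November 1830: 30 − 16 = 14 days remain.
Then 20 full months totalling 609 days.
August 1–16, 1832: 16 days.
Total: 14 + 609 + 16 = 639 days.
639 mod 7 = 2, so 2 days after Tuesday is Thursday.

Thursday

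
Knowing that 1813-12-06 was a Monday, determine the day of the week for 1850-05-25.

Saturday

Day-of-year of December 6, 1813: 340.
Day-of-year of May 25, 1850: 145.
1813 has 365 days, so 365 − 340 = 25 days remain in 1813.
Full years 1814–1849: 27 common + 9 leap = 27×365 + 9×366 = 13149 days.
Total: 25 + 13149 + 145 = 13319 days.
13319 mod 7 = 5, so 5 days after Monday is Saturday.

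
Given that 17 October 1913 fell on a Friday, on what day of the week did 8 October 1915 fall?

Friday

Day-of-year of October 17, 1913: 290.
Day-of-year of October 8, 1915: 281.
1913 has 365 days, so 365 − 290 = 75 days remain in 1913.
Full years: 1914: 365. Sum = 365.
Total: 75 + 365 + 281 = 721 days.
721 is a multiple of 7, so 8 October 1915 falls on the same weekday: Friday.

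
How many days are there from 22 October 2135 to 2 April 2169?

Day-of-year of October 22, 2135: 295.
Day-of-year of April 2, 2169: 92.
2135 has 365 days, so 365 − 295 = 70 days remain in 2135.
Full years 2136–2168: 24 common + 9 leap = 24×365 + 9×366 = 12054 days.
Total: 70 + 12054 + 92 = 12216 days.

12216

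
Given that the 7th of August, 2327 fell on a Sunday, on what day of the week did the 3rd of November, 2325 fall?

Tuesday

Count forward from the earlier date (November 3, 2325) to the later (August 7, 2327):
November 3, 2325 → November 3, 2326: 365 days.
November 2326: 30 − 3 = 27 days remain.
Then December (31), January (31), February 2327 (28), March (31), April (30), May (31), June (30), July (31): 31 + 31 + 28 + 31 + 30 + 31 + 30 + 31 = 243 days.
August 1–7, 2327: 7 days.
Residual: 277 days.
Total: 642 days.
642 mod 7 = 5, so 5 days before Sunday is Tuesday.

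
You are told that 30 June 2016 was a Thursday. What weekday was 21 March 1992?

Saturday

Count forward from the earlier date (March 21, 1992) to the later (June 30, 2016):
Day-of-year of March 21, 1992: 81.
Day-of-year of June 30, 2016: 182.
1992 has 366 days, so 366 − 81 = 285 days remain in 1992.
Full years 1993–2015: 18 common + 5 leap = 18×365 + 5×366 = 8400 days.
Total: 285 + 8400 + 182 = 8867 days.
8867 mod 7 = 5, so 5 days before Thursday is Saturday.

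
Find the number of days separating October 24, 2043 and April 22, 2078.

From October 24, 2043 to October 24, 2077: 34 years, of which 9 contain a Feb 29 — 25×365 + 9×366 = 12419 days.
October 2077: 31 − 24 = 7 days remain.
Then November (30), December (31), January (31), February 2078 (28), March (31): 30 + 31 + 31 + 28 + 31 = 151 days.
April 1–22, 2078: 22 days.
Residual: 180 days.
Total: 12599 days.

12599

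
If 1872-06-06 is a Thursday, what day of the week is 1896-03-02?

From June 6, 1872 to June 6, 1895: 23 years, of which 5 contain a Feb 29 — 18×365 + 5×366 = 8400 days.
June 1895: 30 − 6 = 24 days remain.
Then July (31), August (31), September (30), October (31), November (30), December (31), January (31), February 1896 (29): 31 + 31 + 30 + 31 + 30 + 31 + 31 + 29 = 244 days.
March 1–2, 1896: 2 days.
Residual: 270 days.
Total: 8670 days.
8670 mod 7 = 4, so 4 days after Thursday is Monday.

Monday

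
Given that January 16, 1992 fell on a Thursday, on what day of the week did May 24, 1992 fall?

January 1992: 31 − 16 = 15 days remain.
Then February 1992 (29), March (31), April (30): 29 + 31 + 30 = 90 days.
May 1–24, 1992: 24 days.
Total: 15 + 90 + 24 = 129 days.
129 mod 7 = 3, so 3 days after Thursday is Sunday.

Sunday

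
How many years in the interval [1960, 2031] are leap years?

18

Years divisible by 4: 1960, 1964, …, 2028 — 18 in all.
2000 is divisible by 400, so still leap.
No century exceptions apply. Count: 18.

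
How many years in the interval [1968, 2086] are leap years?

30

Years divisible by 4: 1968, 1972, …, 2084 — 30 in all.
2000 is divisible by 400, so still leap.
No century exceptions apply. Count: 30.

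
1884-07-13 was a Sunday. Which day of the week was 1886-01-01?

July 13, 1884 → July 13, 1885: 365 days.
July 1885: 31 − 13 = 18 days remain.
Then August (31), September (30), October (31), November (30), December (31): 31 + 30 + 31 + 30 + 31 = 153 days.
January 1, 1886: 1 day.
Residual: 172 days.
Total: 537 days.
537 mod 7 = 5, so 5 days after Sunday is Friday.

Friday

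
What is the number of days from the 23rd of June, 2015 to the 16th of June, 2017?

724

Day-of-year of June 23, 2015: 174.
Day-of-year of June 16, 2017: 167.
2015 has 365 days, so 365 − 174 = 191 days remain in 2015.
Full years: 2016: 366. Sum = 366.
Total: 191 + 366 + 167 = 724 days.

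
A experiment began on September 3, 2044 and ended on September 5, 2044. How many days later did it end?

Within September 2044: 5 − 3 = 2 days.

2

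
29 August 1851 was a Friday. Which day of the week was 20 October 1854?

August 29, 1851 → August 29, 1852: 366 days (1852 is a leap year).
August 29, 1852 → August 29, 1853: 365 days.
August 29, 1853 → August 29, 1854: 365 days.
August 1854: 31 − 29 = 2 days remain.
Then September (30): 30 days.
October 1–20, 1854: 20 days.
Residual: 52 days.
Total: 1148 days.
1148 is a multiple of 7, so 20 October 1854 falls on the same weekday: Friday.

Friday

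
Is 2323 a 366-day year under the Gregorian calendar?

2323 is not a leap year.

No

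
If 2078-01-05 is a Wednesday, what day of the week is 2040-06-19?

Tuesday

Count forward from the earlier date (June 19, 2040) to the later (January 5, 2078):
From June 19, 2040 to June 19, 2077: 37 years, of which 9 contain a Feb 29 — 28×365 + 9×366 = 13514 days.
June 2077: 30 − 19 = 11 days remain.
Then July (31), August (31), September (30), October (31), November (30), December (31): 31 + 31 + 30 + 31 + 30 + 31 = 184 days.
January 1–5, 2078: 5 days.
Residual: 200 days.
Total: 13714 days.
13714 mod 7 = 1, so 1 day before Wednesday is Tuesday.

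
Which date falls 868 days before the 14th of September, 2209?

the 30th of April, 2207

Count 868 days before September 14, 2209:
April 30, 2207 → April 30, 2208: 366 days (2208 is a leap year).
April 30, 2208 → April 30, 2209: 365 days.
April 2209: 30 − 30 = 0 days remain.
Then May (31), June (30), July (31), August (31): 31 + 30 + 31 + 31 = 123 days.
September 1–14, 2209: 14 days.
Residual: 137 days.
Total: 868 days.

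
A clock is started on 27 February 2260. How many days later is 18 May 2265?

1907

February 27, 2260 → February 27, 2261: 366 days (2260 is a leap year).
February 27, 2261 → February 27, 2262: 365 days.
February 27, 2262 → February 27, 2263: 365 days.
February 27, 2263 → February 27, 2264: 365 days.
February 27, 2264 → February 27, 2265: 366 days (2264 is a leap year).
February 2265: 28 − 27 = 1 day remains (2265 is not a leap year, so February has 28 days).
Then March (31), April (30): 31 + 30 = 61 days.
May 1–18, 2265: 18 days.
Residual: 80 days.
Total: 1907 days.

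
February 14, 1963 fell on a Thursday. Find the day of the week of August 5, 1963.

February 1963: 28 − 14 = 14 days remain (1963 is not a leap year, so February has 28 days).
Then March (31), April (30), May (31), June (30), July (31): 31 + 30 + 31 + 30 + 31 = 153 days.
August 1–5, 1963: 5 days.
Total: 14 + 153 + 5 = 172 days.
172 mod 7 = 4, so 4 days after Thursday is Monday.

Monday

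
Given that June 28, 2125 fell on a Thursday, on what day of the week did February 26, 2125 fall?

Monday

Count forward from the earlier date (February 26, 2125) to the later (June 28, 2125):
February 2125: 28 − 26 = 2 days remain (2125 is not a leap year, so February has 28 days).
Then March (31), April (30), May (31): 31 + 30 + 31 = 92 days.
June 1–28, 2125: 28 days.
Total: 2 + 92 + 28 = 122 days.
122 mod 7 = 3, so 3 days before Thursday is Monday.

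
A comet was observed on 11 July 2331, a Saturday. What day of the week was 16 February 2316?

Wednesday

Count forward from the earlier date (February 16, 2316) to the later (July 11, 2331):
From February 16, 2316 to February 16, 2331: 15 years, of which 4 contain a Feb 29 — 11×365 + 4×366 = 5479 days.
February 2331: 28 − 16 = 12 days remain (2331 is not a leap year, so February has 28 days).
Then March (31), April (30), May (31), June (30): 31 + 30 + 31 + 30 = 122 days.
July 1–11, 2331: 11 days.
Residual: 145 days.
Total: 5624 days.
5624 mod 7 = 3, so 3 days before Saturday is Wednesday.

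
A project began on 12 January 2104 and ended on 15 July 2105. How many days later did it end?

Day-of-year of January 12, 2104: 12.
Day-of-year of July 15, 2105: 196.
2104 has 366 days, so 366 − 12 = 354 days remain in 2104.
Total: 354 + 196 = 550 days.

550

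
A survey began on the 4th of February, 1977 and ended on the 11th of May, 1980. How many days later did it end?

1192

Day-of-year of February 4, 1977: 35.
Day-of-year of May 11, 1980: 132.
1977 has 365 days, so 365 − 35 = 330 days remain in 1977.
Full years: 1978: 365; 1979: 365. Sum = 730.
Total: 330 + 730 + 132 = 1192 days.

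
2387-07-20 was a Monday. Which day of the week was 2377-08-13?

Count forward from the earlier date (August 13, 2377) to the later (July 20, 2387):
From August 13, 2377 to August 13, 2386: 9 years, of which 2 contain a Feb 29 — 7×365 + 2×366 = 3287 days.
August 2386: 31 − 13 = 18 days remain.
Then 10 full months totalling 303 days.
July 1–20, 2387: 20 days.
Residual: 341 days.
Total: 3628 days.
3628 mod 7 = 2, so 2 days before Monday is Saturday.

Saturday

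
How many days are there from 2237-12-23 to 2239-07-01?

December 2237: 31 − 23 = 8 days remain.
Then 18 full months totalling 546 days.
July 1, 2239: 1 day.
Total: 8 + 546 + 1 = 555 days.

555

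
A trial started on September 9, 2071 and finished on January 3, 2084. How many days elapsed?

4499

From September 9, 2071 to September 9, 2083: 12 years, of which 3 contain a Feb 29 — 9×365 + 3×366 = 4383 days.
September 2083: 30 − 9 = 21 days remain.
Then October (31), November (30), December (31): 31 + 30 + 31 = 92 days.
January 1–3, 2084: 3 days.
Residual: 116 days.
Total: 4499 days.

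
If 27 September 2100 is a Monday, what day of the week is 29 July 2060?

Count forward from the earlier date (July 29, 2060) to the later (September 27, 2100):
Day-of-year of July 29, 2060: 211.
Day-of-year of September 27, 2100: 270.
2060 has 366 days, so 366 − 211 = 155 days remain in 2060.
Full years 2061–2099: 30 common + 9 leap = 30×365 + 9×366 = 14244 days.
Total: 155 + 14244 + 270 = 14669 days.
14669 mod 7 = 4, so 4 days before Monday is Thursday.

Thursday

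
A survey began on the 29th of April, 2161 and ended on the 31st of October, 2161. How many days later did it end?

April 2161: 30 − 29 = 1 day remains.
Then May (31), June (30), July (31), August (31), September (30): 31 + 30 + 31 + 31 + 30 = 153 days.
October 1–31, 2161: 31 days.
Total: 1 + 153 + 31 = 185 days.

185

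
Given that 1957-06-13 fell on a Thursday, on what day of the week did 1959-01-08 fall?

Thursday

June 1957: 30 − 13 = 17 days remain.
Then 18 full months totalling 549 days.
January 1–8, 1959: 8 days.
Total: 17 + 549 + 8 = 574 days.
574 is a multiple of 7, so 1959-01-08 falls on the same weekday: Thursday.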